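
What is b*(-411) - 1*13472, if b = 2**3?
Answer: -16760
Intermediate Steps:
b = 8
b*(-411) - 1*13472 = 8*(-411) - 1*13472 = -3288 - 13472 = -16760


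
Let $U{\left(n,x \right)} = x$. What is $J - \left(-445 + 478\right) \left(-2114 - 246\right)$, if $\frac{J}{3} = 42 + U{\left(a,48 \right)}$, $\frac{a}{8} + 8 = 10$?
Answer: $78150$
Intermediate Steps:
$a = 16$ ($a = -64 + 8 \cdot 10 = -64 + 80 = 16$)
$J = 270$ ($J = 3 \left(42 + 48\right) = 3 \cdot 90 = 270$)
$J - \left(-445 + 478\right) \left(-2114 - 246\right) = 270 - \left(-445 + 478\right) \left(-2114 - 246\right) = 270 - 33 \left(-2360\right) = 270 - -77880 = 270 + 77880 = 78150$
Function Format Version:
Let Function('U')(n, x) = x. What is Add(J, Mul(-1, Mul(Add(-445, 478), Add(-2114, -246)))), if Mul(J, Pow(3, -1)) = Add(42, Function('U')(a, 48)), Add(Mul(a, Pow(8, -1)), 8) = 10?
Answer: 78150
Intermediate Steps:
a = 16 (a = Add(-64, Mul(8, 10)) = Add(-64, 80) = 16)
J = 270 (J = Mul(3, Add(42, 48)) = Mul(3, 90) = 270)
Add(J, Mul(-1, Mul(Add(-445, 478), Add(-2114, -246)))) = Add(270, Mul(-1, Mul(Add(-445, 478), Add(-2114, -246)))) = Add(270, Mul(-1, Mul(33, -2360))) = Add(270, Mul(-1, -77880)) = Add(270, 77880) = 78150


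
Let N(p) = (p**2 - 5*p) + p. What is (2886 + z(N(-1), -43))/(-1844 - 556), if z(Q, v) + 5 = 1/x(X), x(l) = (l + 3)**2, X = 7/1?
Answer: -288101/240000 ≈ -1.2004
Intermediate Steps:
N(p) = p**2 - 4*p
X = 7 (X = 7*1 = 7)
x(l) = (3 + l)**2
z(Q, v) = -499/100 (z(Q, v) = -5 + 1/((3 + 7)**2) = -5 + 1/(10**2) = -5 + 1/100 = -499/100)
(2886 + z(N(-1), -43))/(-1844 - 556) = (2886 - 499/100)/(-1844 - 556) = (288101/100)/(-2400) = (288101/100)*(-1/2400) = -288101/240000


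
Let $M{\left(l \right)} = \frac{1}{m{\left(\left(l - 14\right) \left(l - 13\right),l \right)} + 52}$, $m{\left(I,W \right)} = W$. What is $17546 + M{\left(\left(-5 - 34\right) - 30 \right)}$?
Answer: $\frac{298281}{17} \approx 17546.0$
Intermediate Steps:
$M{\left(l \right)} = \frac{1}{52 + l}$ ($M{\left(l \right)} = \frac{1}{l + 52} = \frac{1}{52 + l}$)
$17546 + M{\left(\left(-5 - 34\right) - 30 \right)} = 17546 + \frac{1}{52 - 69} = 17546 + \frac{1}{-17} = 17546 - \frac{1}{17} = \frac{298281}{17}$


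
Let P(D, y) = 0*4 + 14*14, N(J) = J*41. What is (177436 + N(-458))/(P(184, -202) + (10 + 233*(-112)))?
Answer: -26443/4315 ≈ -6.1282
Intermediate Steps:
N(J) = 41*J
P(D, y) = 196 (P(D, y) = 0 + 196 = 196)
(177436 + N(-458))/(P(184, -202) + (10 + 233*(-112))) = (177436 + 41*(-458))/(196 + (10 + 233*(-112))) = (177436 - 18778)/(196 + (10 - 26096)) = 158658/(196 - 26086) = 158658/(-25890) = 158658*(-1/25890) = -26443/4315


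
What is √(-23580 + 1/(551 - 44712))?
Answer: I*√45985572701341/44161 ≈ 153.56*I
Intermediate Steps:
√(-23580 + 1/(551 - 44712)) = √(-23580 + 1/(-44161)) = √(-23580 - 1/44161) = √(-1041316381/44161) = I*√45985572701341/44161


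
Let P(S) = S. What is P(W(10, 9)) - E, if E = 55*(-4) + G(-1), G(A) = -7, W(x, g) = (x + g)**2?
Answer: 588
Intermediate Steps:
W(x, g) = (g + x)**2
E = -227 (E = 55*(-4) - 7 = -220 - 7 = -227)
P(W(10, 9)) - E = (9 + 10)**2 - 1*(-227) = 19**2 + 227 = 361 + 227 = 588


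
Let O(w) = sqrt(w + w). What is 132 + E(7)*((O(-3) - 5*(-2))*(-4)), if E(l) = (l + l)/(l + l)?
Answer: 92 - 4*I*sqrt(6) ≈ 92.0 - 9.798*I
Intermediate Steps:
E(l) = 1 (E(l) = (2*l)/((2*l)) = (2*l)*(1/(2*l)) = 1)
O(w) = sqrt(2)*sqrt(w) (O(w) = sqrt(2*w) = sqrt(2)*sqrt(w))
132 + E(7)*((O(-3) - 5*(-2))*(-4)) = 132 + 1*((sqrt(2)*sqrt(-3) - 5*(-2))*(-4)) = 132 + 1*((sqrt(2)*(I*sqrt(3)) + 10)*(-4)) = 132 + 1*((I*sqrt(6) + 10)*(-4)) = 132 + 1*((10 + I*sqrt(6))*(-4)) = 132 + 1*(-40 - 4*I*sqrt(6)) = 132 + (-40 - 4*I*sqrt(6)) = 92 - 4*I*sqrt(6)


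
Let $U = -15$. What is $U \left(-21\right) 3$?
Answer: $945$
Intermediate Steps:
$U \left(-21\right) 3 = \left(-15\right) \left(-21\right) 3 = 315 \cdot 3 = 945$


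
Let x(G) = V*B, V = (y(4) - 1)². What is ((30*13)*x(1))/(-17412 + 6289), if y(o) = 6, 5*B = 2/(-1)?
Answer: 3900/11123 ≈ 0.35063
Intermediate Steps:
B = -⅖ (B = (2/(-1))/5 = (2*(-1))/5 = (⅕)*(-2) = -⅖ ≈ -0.40000)
V = 25 (V = (6 - 1)² = 5² = 25)
x(G) = -10 (x(G) = 25*(-⅖) = -10)
((30*13)*x(1))/(-17412 + 6289) = ((30*13)*(-10))/(-17412 + 6289) = (390*(-10))/(-11123) = -3900*(-1/11123) = 3900/11123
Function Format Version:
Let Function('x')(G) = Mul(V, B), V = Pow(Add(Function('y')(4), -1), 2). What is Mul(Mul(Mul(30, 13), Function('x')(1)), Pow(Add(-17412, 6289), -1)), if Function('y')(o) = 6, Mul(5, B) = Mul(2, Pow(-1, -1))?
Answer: Rational(3900, 11123) ≈ 0.35063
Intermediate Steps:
B = Rational(-2, 5) (B = Mul(Rational(1, 5), Mul(2, Pow(-1, -1))) = Mul(Rational(1, 5), Mul(2, -1)) = Mul(Rational(1, 5), -2) = Rational(-2, 5) ≈ -0.40000)
V = 25 (V = Pow(Add(6, -1), 2) = Pow(5, 2) = 25)
Function('x')(G) = -10 (Function('x')(G) = Mul(25, Rational(-2, 5)) = -10)
Mul(Mul(Mul(30, 13), Function('x')(1)), Pow(Add(-17412, 6289), -1)) = Mul(Mul(Mul(30, 13), -10), Pow(Add(-17412, 6289), -1)) = Mul(Mul(390, -10), Pow(-11123, -1)) = Mul(-3900, Rational(-1, 11123)) = Rational(3900, 11123)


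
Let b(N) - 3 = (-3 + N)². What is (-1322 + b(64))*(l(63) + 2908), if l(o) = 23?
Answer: 7040262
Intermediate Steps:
b(N) = 3 + (-3 + N)²
(-1322 + b(64))*(l(63) + 2908) = (-1322 + (3 + (-3 + 64)²))*(23 + 2908) = (-1322 + (3 + 61²))*2931 = (-1322 + (3 + 3721))*2931 = (-1322 + 3724)*2931 = 2402*2931 = 7040262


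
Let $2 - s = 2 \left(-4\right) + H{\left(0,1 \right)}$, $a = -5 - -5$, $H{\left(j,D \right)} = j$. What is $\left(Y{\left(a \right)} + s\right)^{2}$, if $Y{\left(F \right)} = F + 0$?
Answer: $100$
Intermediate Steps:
$a = 0$ ($a = -5 + 5 = 0$)
$s = 10$ ($s = 2 - \left(2 \left(-4\right) + 0\right) = 2 - \left(-8 + 0\right) = 2 - -8 = 2 + 8 = 10$)
$Y{\left(F \right)} = F$
$\left(Y{\left(a \right)} + s\right)^{2} = \left(0 + 10\right)^{2} = 10^{2} = 100$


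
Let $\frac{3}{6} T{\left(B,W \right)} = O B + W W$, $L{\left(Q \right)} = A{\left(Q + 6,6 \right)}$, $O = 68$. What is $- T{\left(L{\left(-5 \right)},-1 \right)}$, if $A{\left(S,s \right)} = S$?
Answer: $-138$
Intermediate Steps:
$L{\left(Q \right)} = 6 + Q$ ($L{\left(Q \right)} = Q + 6 = 6 + Q$)
$T{\left(B,W \right)} = 2 W^{2} + 136 B$ ($T{\left(B,W \right)} = 2 \left(68 B + W W\right) = 2 \left(68 B + W^{2}\right) = 2 \left(W^{2} + 68 B\right) = 2 W^{2} + 136 B$)
$- T{\left(L{\left(-5 \right)},-1 \right)} = - (2 \left(-1\right)^{2} + 136 \left(6 - 5\right)) = - (2 \cdot 1 + 136 \cdot 1) = - (2 + 136) = \left(-1\right) 138 = -138$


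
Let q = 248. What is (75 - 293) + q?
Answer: 30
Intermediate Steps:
(75 - 293) + q = (75 - 293) + 248 = -218 + 248 = 30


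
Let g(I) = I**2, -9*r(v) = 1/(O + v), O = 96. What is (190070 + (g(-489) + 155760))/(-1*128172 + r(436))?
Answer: -2800745388/613687537 ≈ -4.5638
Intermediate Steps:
r(v) = -1/(9*(96 + v))
(190070 + (g(-489) + 155760))/(-1*128172 + r(436)) = (190070 + ((-489)**2 + 155760))/(-1*128172 - 1/(864 + 9*436)) = (190070 + (239121 + 155760))/(-128172 - 1/(864 + 3924)) = (190070 + 394881)/(-128172 - 1/4788) = 584951/(-128172 - 1*1/4788) = 584951/(-128172 - 1/4788) = 584951/(-613687537/4788) = 584951*(-4788/613687537) = -2800745388/613687537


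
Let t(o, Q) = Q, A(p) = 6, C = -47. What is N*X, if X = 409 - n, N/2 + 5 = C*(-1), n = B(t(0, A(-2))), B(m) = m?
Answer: 33852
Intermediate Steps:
n = 6
N = 84 (N = -10 + 2*(-47*(-1)) = -10 + 2*47 = -10 + 94 = 84)
X = 403 (X = 409 - 1*6 = 409 - 6 = 403)
N*X = 84*403 = 33852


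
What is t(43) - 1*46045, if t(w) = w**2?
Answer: -44196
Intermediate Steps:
t(43) - 1*46045 = 43**2 - 1*46045 = 1849 - 46045 = -44196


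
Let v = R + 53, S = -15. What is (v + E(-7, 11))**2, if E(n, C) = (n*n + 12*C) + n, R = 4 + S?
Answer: 46656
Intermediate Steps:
R = -11 (R = 4 - 15 = -11)
E(n, C) = n + n**2 + 12*C (E(n, C) = (n**2 + 12*C) + n = n + n**2 + 12*C)
v = 42 (v = -11 + 53 = 42)
(v + E(-7, 11))**2 = (42 + (-7 + (-7)**2 + 12*11))**2 = (42 + (-7 + 49 + 132))**2 = (42 + 174)**2 = 216**2 = 46656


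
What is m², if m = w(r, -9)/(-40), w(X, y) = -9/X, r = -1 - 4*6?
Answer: 81/1000000 ≈ 8.1000e-5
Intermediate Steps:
r = -25 (r = -1 - 24 = -25)
m = -9/1000 (m = -9/(-25)/(-40) = -9*(-1/25)*(-1/40) = (9/25)*(-1/40) = -9/1000 ≈ -0.0090000)
m² = (-9/1000)² = 81/1000000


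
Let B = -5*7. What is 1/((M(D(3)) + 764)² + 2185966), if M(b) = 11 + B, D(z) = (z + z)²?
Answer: 1/2733566 ≈ 3.6582e-7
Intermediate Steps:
B = -35
D(z) = 4*z² (D(z) = (2*z)² = 4*z²)
M(b) = -24 (M(b) = 11 - 35 = -24)
1/((M(D(3)) + 764)² + 2185966) = 1/((-24 + 764)² + 2185966) = 1/(740² + 2185966) = 1/(547600 + 2185966) = 1/2733566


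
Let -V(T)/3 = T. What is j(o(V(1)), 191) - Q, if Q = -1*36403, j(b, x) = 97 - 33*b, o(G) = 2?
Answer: 36434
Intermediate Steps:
V(T) = -3*T
Q = -36403
j(o(V(1)), 191) - Q = (97 - 33*2) - 1*(-36403) = (97 - 66) + 36403 = 31 + 36403 = 36434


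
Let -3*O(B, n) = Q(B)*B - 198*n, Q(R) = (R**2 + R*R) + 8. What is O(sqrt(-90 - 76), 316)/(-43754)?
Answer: -10428/21877 - 54*I*sqrt(166)/21877 ≈ -0.47667 - 0.031802*I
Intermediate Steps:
Q(R) = 8 + 2*R**2 (Q(R) = (R**2 + R**2) + 8 = 2*R**2 + 8 = 8 + 2*R**2)
O(B, n) = 66*n - B*(8 + 2*B**2)/3 (O(B, n) = -((8 + 2*B**2)*B - 198*n)/3 = -(B*(8 + 2*B**2) - 198*n)/3 = -(-198*n + B*(8 + 2*B**2))/3 = 66*n - B*(8 + 2*B**2)/3)
O(sqrt(-90 - 76), 316)/(-43754) = (66*316 - 2*sqrt(-90 - 76)*(4 + (sqrt(-90 - 76))**2)/3)/(-43754) = (20856 - 2*sqrt(-166)*(4 + (sqrt(-166))**2)/3)*(-1/43754) = (20856 - 2*I*sqrt(166)*(4 + (I*sqrt(166))**2)/3)*(-1/43754) = (20856 - 2*I*sqrt(166)*(4 - 166)/3)*(-1/43754) = (20856 - 2/3*I*sqrt(166)*(-162))*(-1/43754) = (20856 + 108*I*sqrt(166))*(-1/43754) = -10428/21877 - 54*I*sqrt(166)/21877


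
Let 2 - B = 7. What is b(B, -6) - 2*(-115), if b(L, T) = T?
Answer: 224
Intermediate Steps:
B = -5 (B = 2 - 1*7 = 2 - 7 = -5)
b(B, -6) - 2*(-115) = -6 - 2*(-115) = -6 + 230 = 224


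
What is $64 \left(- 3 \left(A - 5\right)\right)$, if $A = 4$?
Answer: $192$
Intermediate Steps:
$64 \left(- 3 \left(A - 5\right)\right) = 64 \left(- 3 \left(4 - 5\right)\right) = 64 \left(\left(-3\right) \left(-1\right)\right) = 64 \cdot 3 = 192$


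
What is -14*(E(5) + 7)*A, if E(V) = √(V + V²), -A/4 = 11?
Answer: 4312 + 616*√30 ≈ 7686.0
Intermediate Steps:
A = -44 (A = -4*11 = -44)
-14*(E(5) + 7)*A = -14*(√(5*(1 + 5)) + 7)*(-44) = -14*(√(5*6) + 7)*(-44) = -14*(√30 + 7)*(-44) = -14*(7 + √30)*(-44) = -14*(-308 - 44*√30) = 4312 + 616*√30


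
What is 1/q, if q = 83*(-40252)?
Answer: -1/3340916 ≈ -2.9932e-7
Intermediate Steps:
q = -3340916
1/q = 1/(-3340916) = -1/3340916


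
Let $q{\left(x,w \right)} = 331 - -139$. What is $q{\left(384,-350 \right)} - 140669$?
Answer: $-140199$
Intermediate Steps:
$q{\left(x,w \right)} = 470$ ($q{\left(x,w \right)} = 331 + 139 = 470$)
$q{\left(384,-350 \right)} - 140669 = 470 - 140669 = -140199$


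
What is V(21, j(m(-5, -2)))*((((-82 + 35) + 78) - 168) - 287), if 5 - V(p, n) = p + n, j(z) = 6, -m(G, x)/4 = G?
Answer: 9328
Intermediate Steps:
m(G, x) = -4*G
V(p, n) = 5 - n - p (V(p, n) = 5 - (p + n) = 5 - (n + p) = 5 + (-n - p) = 5 - n - p)
V(21, j(m(-5, -2)))*((((-82 + 35) + 78) - 168) - 287) = (5 - 1*6 - 1*21)*((((-82 + 35) + 78) - 168) - 287) = (5 - 6 - 21)*(((-47 + 78) - 168) - 287) = -22*((31 - 168) - 287) = -22*(-137 - 287) = -22*(-424) = 9328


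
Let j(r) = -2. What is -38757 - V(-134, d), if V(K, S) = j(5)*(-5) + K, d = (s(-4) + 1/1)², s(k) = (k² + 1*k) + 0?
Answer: -38633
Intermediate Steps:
s(k) = k + k² (s(k) = (k² + k) + 0 = (k + k²) + 0 = k + k²)
d = 169 (d = (-4*(1 - 4) + 1/1)² = (-4*(-3) + 1)² = (12 + 1)² = 13² = 169)
V(K, S) = 10 + K (V(K, S) = -2*(-5) + K = 10 + K)
-38757 - V(-134, d) = -38757 - (10 - 134) = -38757 - 1*(-124) = -38757 + 124 = -38633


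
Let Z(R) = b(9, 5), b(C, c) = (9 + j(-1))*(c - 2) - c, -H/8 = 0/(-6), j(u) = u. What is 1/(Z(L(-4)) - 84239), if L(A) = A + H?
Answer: -1/84220 ≈ -1.1874e-5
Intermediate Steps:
H = 0 (H = -0/(-6) = -0*(-1)/6 = -8*0 = 0)
L(A) = A (L(A) = A + 0 = A)
b(C, c) = -16 + 7*c (b(C, c) = (9 - 1)*(c - 2) - c = 8*(-2 + c) - c = (-16 + 8*c) - c = -16 + 7*c)
Z(R) = 19 (Z(R) = -16 + 7*5 = -16 + 35 = 19)
1/(Z(L(-4)) - 84239) = 1/(19 - 84239) = 1/(-84220) = -1/84220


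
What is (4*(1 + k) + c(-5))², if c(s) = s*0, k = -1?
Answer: 0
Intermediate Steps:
c(s) = 0
(4*(1 + k) + c(-5))² = (4*(1 - 1) + 0)² = (4*0 + 0)² = (0 + 0)² = 0² = 0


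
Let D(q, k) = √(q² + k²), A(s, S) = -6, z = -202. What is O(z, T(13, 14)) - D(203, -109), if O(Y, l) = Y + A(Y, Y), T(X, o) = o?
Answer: -208 - √53090 ≈ -438.41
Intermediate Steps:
O(Y, l) = -6 + Y (O(Y, l) = Y - 6 = -6 + Y)
D(q, k) = √(k² + q²)
O(z, T(13, 14)) - D(203, -109) = (-6 - 202) - √((-109)² + 203²) = -208 - √(11881 + 41209) = -208 - √53090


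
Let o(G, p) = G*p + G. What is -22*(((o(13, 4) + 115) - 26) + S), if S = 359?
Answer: -11286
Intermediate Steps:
o(G, p) = G + G*p
-22*(((o(13, 4) + 115) - 26) + S) = -22*(((13*(1 + 4) + 115) - 26) + 359) = -22*(((13*5 + 115) - 26) + 359) = -22*(((65 + 115) - 26) + 359) = -22*((180 - 26) + 359) = -22*(154 + 359) = -22*513 = -11286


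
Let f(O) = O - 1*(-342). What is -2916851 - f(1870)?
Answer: -2919063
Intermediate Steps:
f(O) = 342 + O (f(O) = O + 342 = 342 + O)
-2916851 - f(1870) = -2916851 - (342 + 1870) = -2916851 - 1*2212 = -2916851 - 2212 = -2919063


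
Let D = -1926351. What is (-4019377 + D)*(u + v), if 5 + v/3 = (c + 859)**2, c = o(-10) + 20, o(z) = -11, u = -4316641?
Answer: 12226699927552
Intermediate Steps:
c = 9 (c = -11 + 20 = 9)
v = 2260257 (v = -15 + 3*(9 + 859)**2 = -15 + 3*868**2 = -15 + 3*753424 = -15 + 2260272 = 2260257)
(-4019377 + D)*(u + v) = (-4019377 - 1926351)*(-4316641 + 2260257) = -5945728*(-2056384) = 12226699927552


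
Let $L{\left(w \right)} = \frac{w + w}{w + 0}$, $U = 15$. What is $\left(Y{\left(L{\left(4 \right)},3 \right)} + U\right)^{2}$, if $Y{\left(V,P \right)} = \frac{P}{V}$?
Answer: $\frac{1089}{4} \approx 272.25$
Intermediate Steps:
$L{\left(w \right)} = 2$ ($L{\left(w \right)} = \frac{2 w}{w} = 2$)
$\left(Y{\left(L{\left(4 \right)},3 \right)} + U\right)^{2} = \left(\frac{3}{2} + 15\right)^{2} = \left(\frac{33}{2}\right)^{2} = \frac{1089}{4}$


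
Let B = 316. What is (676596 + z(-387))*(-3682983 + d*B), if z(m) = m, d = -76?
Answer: -2506706086791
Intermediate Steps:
(676596 + z(-387))*(-3682983 + d*B) = (676596 - 387)*(-3682983 - 76*316) = 676209*(-3682983 - 24016) = 676209*(-3706999) = -2506706086791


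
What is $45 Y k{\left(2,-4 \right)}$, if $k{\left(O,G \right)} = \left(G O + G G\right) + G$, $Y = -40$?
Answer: $-7200$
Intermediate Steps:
$k{\left(O,G \right)} = G + G^{2} + G O$ ($k{\left(O,G \right)} = \left(G O + G^{2}\right) + G = \left(G^{2} + G O\right) + G = G + G^{2} + G O$)
$45 Y k{\left(2,-4 \right)} = 45 \left(-40\right) \left(- 4 \left(1 - 4 + 2\right)\right) = - 1800 \left(\left(-4\right) \left(-1\right)\right) = \left(-1800\right) 4 = -7200$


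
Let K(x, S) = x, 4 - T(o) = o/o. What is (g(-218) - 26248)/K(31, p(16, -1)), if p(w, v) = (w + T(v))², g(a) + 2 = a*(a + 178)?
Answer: -17530/31 ≈ -565.48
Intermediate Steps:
g(a) = -2 + a*(178 + a) (g(a) = -2 + a*(a + 178) = -2 + a*(178 + a))
T(o) = 3 (T(o) = 4 - o/o = 4 - 1*1 = 4 - 1 = 3)
p(w, v) = (3 + w)² (p(w, v) = (w + 3)² = (3 + w)²)
(g(-218) - 26248)/K(31, p(16, -1)) = ((-2 + (-218)² + 178*(-218)) - 26248)/31 = ((-2 + 47524 - 38804) - 26248)*(1/31) = (8718 - 26248)*(1/31) = -17530*1/31 = -17530/31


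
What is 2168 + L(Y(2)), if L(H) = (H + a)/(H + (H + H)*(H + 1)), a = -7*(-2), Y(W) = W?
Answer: 15184/7 ≈ 2169.1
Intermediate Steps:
a = 14
L(H) = (14 + H)/(H + 2*H*(1 + H)) (L(H) = (H + 14)/(H + (H + H)*(H + 1)) = (14 + H)/(H + (2*H)*(1 + H)) = (14 + H)/(H + 2*H*(1 + H)))
2168 + L(Y(2)) = 2168 + (14 + 2)/(2*(3 + 2*2)) = 2168 + (½)*16/(3 + 4) = 2168 + (½)*16/7 = 2168 + (½)*(⅐)*16 = 2168 + 8/7 = 15184/7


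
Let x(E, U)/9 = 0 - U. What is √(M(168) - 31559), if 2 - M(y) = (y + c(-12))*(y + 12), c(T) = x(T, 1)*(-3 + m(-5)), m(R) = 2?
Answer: I*√63417 ≈ 251.83*I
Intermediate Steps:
x(E, U) = -9*U (x(E, U) = 9*(0 - U) = 9*(-U) = -9*U)
c(T) = 9 (c(T) = (-9*1)*(-3 + 2) = -9*(-1) = 9)
M(y) = 2 - (9 + y)*(12 + y) (M(y) = 2 - (y + 9)*(y + 12) = 2 - (9 + y)*(12 + y))
√(M(168) - 31559) = √((-106 - 1*168² - 21*168) - 31559) = √((-106 - 1*28224 - 3528) - 31559) = √((-106 - 28224 - 3528) - 31559) = √(-31858 - 31559) = √(-63417) = I*√63417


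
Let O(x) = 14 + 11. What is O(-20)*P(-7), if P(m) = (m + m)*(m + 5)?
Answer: 700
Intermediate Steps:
P(m) = 2*m*(5 + m) (P(m) = (2*m)*(5 + m) = 2*m*(5 + m))
O(x) = 25
O(-20)*P(-7) = 25*(2*(-7)*(5 - 7)) = 25*(2*(-7)*(-2)) = 25*28 = 700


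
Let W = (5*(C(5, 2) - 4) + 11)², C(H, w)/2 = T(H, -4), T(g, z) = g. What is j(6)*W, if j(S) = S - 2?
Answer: 6724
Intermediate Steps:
j(S) = -2 + S
C(H, w) = 2*H
W = 1681 (W = (5*(2*5 - 4) + 11)² = (5*(10 - 4) + 11)² = (5*6 + 11)² = (30 + 11)² = 41² = 1681)
j(6)*W = (-2 + 6)*1681 = 4*1681 = 6724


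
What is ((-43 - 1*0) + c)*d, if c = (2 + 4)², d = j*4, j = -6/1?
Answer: 168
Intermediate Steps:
j = -6 (j = -6*1 = -6)
d = -24 (d = -6*4 = -24)
c = 36 (c = 6² = 36)
((-43 - 1*0) + c)*d = ((-43 - 1*0) + 36)*(-24) = ((-43 + 0) + 36)*(-24) = (-43 + 36)*(-24) = -7*(-24) = 168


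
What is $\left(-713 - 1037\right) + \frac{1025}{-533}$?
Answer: $- \frac{22775}{13} \approx -1751.9$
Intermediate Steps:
$\left(-713 - 1037\right) + \frac{1025}{-533} = -1750 + 1025 \left(- \frac{1}{533}\right) = -1750 - \frac{25}{13} = - \frac{22775}{13}$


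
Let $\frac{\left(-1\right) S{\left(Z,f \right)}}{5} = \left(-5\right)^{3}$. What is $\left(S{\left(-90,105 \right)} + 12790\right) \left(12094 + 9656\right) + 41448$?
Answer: $291817698$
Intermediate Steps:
$S{\left(Z,f \right)} = 625$ ($S{\left(Z,f \right)} = - 5 \left(-5\right)^{3} = \left(-5\right) \left(-125\right) = 625$)
$\left(S{\left(-90,105 \right)} + 12790\right) \left(12094 + 9656\right) + 41448 = \left(625 + 12790\right) \left(12094 + 9656\right) + 41448 = 13415 \cdot 21750 + 41448 = 291776250 + 41448 = 291817698$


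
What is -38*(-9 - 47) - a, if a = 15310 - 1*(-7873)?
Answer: -21055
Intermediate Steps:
a = 23183 (a = 15310 + 7873 = 23183)
-38*(-9 - 47) - a = -38*(-9 - 47) - 1*23183 = -38*(-56) - 23183 = 2128 - 23183 = -21055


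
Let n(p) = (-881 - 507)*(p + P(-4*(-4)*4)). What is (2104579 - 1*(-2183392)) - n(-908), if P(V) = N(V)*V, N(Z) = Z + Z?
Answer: 14398163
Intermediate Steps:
N(Z) = 2*Z
P(V) = 2*V² (P(V) = (2*V)*V = 2*V²)
n(p) = -11370496 - 1388*p (n(p) = (-881 - 507)*(p + 2*(-4*(-4)*4)²) = -1388*(p + 2*(16*4)²) = -1388*(p + 2*64²) = -1388*(p + 2*4096) = -1388*(p + 8192) = -1388*(8192 + p) = -11370496 - 1388*p)
(2104579 - 1*(-2183392)) - n(-908) = (2104579 - 1*(-2183392)) - (-11370496 - 1388*(-908)) = (2104579 + 2183392) - (-11370496 + 1260304) = 4287971 - 1*(-10110192) = 4287971 + 10110192 = 14398163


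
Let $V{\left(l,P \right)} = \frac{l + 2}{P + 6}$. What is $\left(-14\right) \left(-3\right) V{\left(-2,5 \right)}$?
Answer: $0$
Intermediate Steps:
$V{\left(l,P \right)} = \frac{2 + l}{6 + P}$
$\left(-14\right) \left(-3\right) V{\left(-2,5 \right)} = \left(-14\right) \left(-3\right) \frac{2 - 2}{6 + 5} = 42 \cdot \frac{1}{11} \cdot 0 = 42 \cdot 0 = 0$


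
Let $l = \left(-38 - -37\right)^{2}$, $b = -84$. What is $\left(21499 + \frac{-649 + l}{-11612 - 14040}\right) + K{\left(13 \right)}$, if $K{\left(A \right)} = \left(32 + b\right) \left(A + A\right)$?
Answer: $\frac{129202873}{6413} \approx 20147.0$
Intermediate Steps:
$l = 1$ ($l = \left(-38 + 37\right)^{2} = \left(-1\right)^{2} = 1$)
$K{\left(A \right)} = - 104 A$ ($K{\left(A \right)} = \left(32 - 84\right) \left(A + A\right) = - 52 \cdot 2 A = - 104 A$)
$\left(21499 + \frac{-649 + l}{-11612 - 14040}\right) + K{\left(13 \right)} = \left(21499 + \frac{-649 + 1}{-11612 - 14040}\right) - 1352 = \left(21499 - \frac{648}{-25652}\right) - 1352 = \left(21499 - - \frac{162}{6413}\right) - 1352 = \left(21499 + \frac{162}{6413}\right) - 1352 = \frac{137873249}{6413} - 1352 = \frac{129202873}{6413}$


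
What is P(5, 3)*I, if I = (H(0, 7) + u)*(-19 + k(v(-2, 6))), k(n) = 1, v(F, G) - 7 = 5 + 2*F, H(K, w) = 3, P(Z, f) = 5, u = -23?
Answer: 1800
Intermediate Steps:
v(F, G) = 12 + 2*F (v(F, G) = 7 + (5 + 2*F) = 12 + 2*F)
I = 360 (I = (3 - 23)*(-19 + 1) = -20*(-18) = 360)
P(5, 3)*I = 5*360 = 1800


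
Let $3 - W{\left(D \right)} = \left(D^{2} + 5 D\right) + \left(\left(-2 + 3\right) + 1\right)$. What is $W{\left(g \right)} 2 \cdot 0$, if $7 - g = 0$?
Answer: $0$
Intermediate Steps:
$g = 7$ ($g = 7 - 0 = 7 + 0 = 7$)
$W{\left(D \right)} = 1 - D^{2} - 5 D$ ($W{\left(D \right)} = 3 - \left(\left(D^{2} + 5 D\right) + \left(\left(-2 + 3\right) + 1\right)\right) = 3 - \left(\left(D^{2} + 5 D\right) + \left(1 + 1\right)\right) = 3 - \left(\left(D^{2} + 5 D\right) + 2\right) = 3 - \left(2 + D^{2} + 5 D\right) = 1 - D^{2} - 5 D$)
$W{\left(g \right)} 2 \cdot 0 = \left(1 - 7^{2} - 35\right) 2 \cdot 0 = \left(1 - 49 - 35\right) 2 \cdot 0 = \left(-83\right) 2 \cdot 0 = \left(-166\right) 0 = 0$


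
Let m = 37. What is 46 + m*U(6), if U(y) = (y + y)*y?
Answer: 2710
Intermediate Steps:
U(y) = 2*y² (U(y) = (2*y)*y = 2*y²)
46 + m*U(6) = 46 + 37*(2*6²) = 46 + 37*(2*36) = 46 + 37*72 = 46 + 2664 = 2710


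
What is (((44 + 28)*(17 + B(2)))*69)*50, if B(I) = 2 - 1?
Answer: 4471200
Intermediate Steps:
B(I) = 1
(((44 + 28)*(17 + B(2)))*69)*50 = (((44 + 28)*(17 + 1))*69)*50 = ((72*18)*69)*50 = (1296*69)*50 = 89424*50 = 4471200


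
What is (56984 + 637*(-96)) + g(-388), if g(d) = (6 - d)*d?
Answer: -157040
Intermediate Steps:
g(d) = d*(6 - d)
(56984 + 637*(-96)) + g(-388) = (56984 + 637*(-96)) - 388*(6 - 1*(-388)) = (56984 - 61152) - 388*(6 + 388) = -4168 - 388*394 = -4168 - 152872 = -157040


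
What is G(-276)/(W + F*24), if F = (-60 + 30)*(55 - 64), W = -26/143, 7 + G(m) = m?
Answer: -3113/71278 ≈ -0.043674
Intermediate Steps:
G(m) = -7 + m
W = -2/11 (W = -26*1/143 = -2/11 ≈ -0.18182)
F = 270 (F = -30*(-9) = 270)
G(-276)/(W + F*24) = (-7 - 276)/(-2/11 + 270*24) = -283/(-2/11 + 6480) = -283/71278/11 = -283*11/71278 = -3113/71278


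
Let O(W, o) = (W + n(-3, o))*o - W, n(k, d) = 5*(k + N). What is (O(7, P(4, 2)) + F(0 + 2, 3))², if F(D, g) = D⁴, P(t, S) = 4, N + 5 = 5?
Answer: 529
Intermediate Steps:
N = 0 (N = -5 + 5 = 0)
n(k, d) = 5*k (n(k, d) = 5*(k + 0) = 5*k)
O(W, o) = -W + o*(-15 + W) (O(W, o) = (W + 5*(-3))*o - W = (W - 15)*o - W = (-15 + W)*o - W = o*(-15 + W) - W = -W + o*(-15 + W))
(O(7, P(4, 2)) + F(0 + 2, 3))² = ((-1*7 - 15*4 + 7*4) + (0 + 2)⁴)² = ((-7 - 60 + 28) + 2⁴)² = (-39 + 16)² = (-23)² = 529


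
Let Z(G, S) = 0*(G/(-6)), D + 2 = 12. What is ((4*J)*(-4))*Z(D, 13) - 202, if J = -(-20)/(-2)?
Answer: -202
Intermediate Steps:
J = -10 (J = -(-20)*(-1)/2 = -4*5/2 = -10)
D = 10 (D = -2 + 12 = 10)
Z(G, S) = 0 (Z(G, S) = 0*(G*(-1/6)) = 0*(-G/6) = 0)
((4*J)*(-4))*Z(D, 13) - 202 = ((4*(-10))*(-4))*0 - 202 = -40*(-4)*0 - 202 = 160*0 - 202 = 0 - 202 = -202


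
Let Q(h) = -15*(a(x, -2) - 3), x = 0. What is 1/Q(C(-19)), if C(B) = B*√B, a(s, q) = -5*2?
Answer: 1/195 ≈ 0.0051282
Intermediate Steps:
a(s, q) = -10
C(B) = B^(3/2)
Q(h) = 195 (Q(h) = -15*(-10 - 3) = -15*(-13) = 195)
1/Q(C(-19)) = 1/195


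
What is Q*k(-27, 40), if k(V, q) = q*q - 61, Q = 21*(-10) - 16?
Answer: -347814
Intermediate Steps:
Q = -226 (Q = -210 - 16 = -226)
k(V, q) = -61 + q² (k(V, q) = q² - 61 = -61 + q²)
Q*k(-27, 40) = -226*(-61 + 40²) = -226*(-61 + 1600) = -226*1539 = -347814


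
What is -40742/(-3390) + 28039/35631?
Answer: 257788402/20131515 ≈ 12.805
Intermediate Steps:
-40742/(-3390) + 28039/35631 = -40742*(-1/3390) + 28039*(1/35631) = 20371/1695 + 28039/35631 = 257788402/20131515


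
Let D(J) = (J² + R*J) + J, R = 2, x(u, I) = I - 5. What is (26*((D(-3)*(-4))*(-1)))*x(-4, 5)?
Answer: 0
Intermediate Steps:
x(u, I) = -5 + I
D(J) = J² + 3*J (D(J) = (J² + 2*J) + J = J² + 3*J)
(26*((D(-3)*(-4))*(-1)))*x(-4, 5) = (26*((-3*(3 - 3)*(-4))*(-1)))*(-5 + 5) = (26*((-3*0*(-4))*(-1)))*0 = (26*((0*(-4))*(-1)))*0 = (26*(0*(-1)))*0 = (26*0)*0 = 0*0 = 0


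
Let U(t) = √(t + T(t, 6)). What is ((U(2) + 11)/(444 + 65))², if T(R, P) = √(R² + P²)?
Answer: (11 + √2*√(1 + √10))²/259081 ≈ 0.00074417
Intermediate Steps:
T(R, P) = √(P² + R²)
U(t) = √(t + √(36 + t²)) (U(t) = √(t + √(6² + t²)) = √(t + √(36 + t²)))
((U(2) + 11)/(444 + 65))² = ((√(2 + √(36 + 2²)) + 11)/(444 + 65))² = ((√(2 + √(36 + 4)) + 11)/509)² = ((√(2 + √40) + 11)*(1/509))² = ((√(2 + 2*√10) + 11)*(1/509))² = ((11 + √(2 + 2*√10))*(1/509))² = (11/509 + √(2 + 2*√10)/509)²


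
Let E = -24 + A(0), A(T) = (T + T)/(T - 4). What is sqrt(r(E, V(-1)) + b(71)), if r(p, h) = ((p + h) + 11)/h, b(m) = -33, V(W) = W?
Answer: I*sqrt(19) ≈ 4.3589*I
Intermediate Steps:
A(T) = 2*T/(-4 + T) (A(T) = (2*T)/(-4 + T) = 2*T/(-4 + T))
E = -24 (E = -24 + 2*0/(-4 + 0) = -24 + 2*0/(-4) = -24 + 2*0*(-1/4) = -24 + 0 = -24)
r(p, h) = (11 + h + p)/h (r(p, h) = ((h + p) + 11)/h = (11 + h + p)/h)
sqrt(r(E, V(-1)) + b(71)) = sqrt((11 - 1 - 24)/(-1) - 33) = sqrt(-1*(-14) - 33) = sqrt(14 - 33) = sqrt(-19) = I*sqrt(19)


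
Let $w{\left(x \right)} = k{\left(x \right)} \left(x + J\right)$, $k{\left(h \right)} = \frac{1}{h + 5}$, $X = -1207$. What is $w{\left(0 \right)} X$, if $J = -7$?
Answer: $\frac{8449}{5} \approx 1689.8$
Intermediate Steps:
$k{\left(h \right)} = \frac{1}{5 + h}$
$w{\left(x \right)} = \frac{-7 + x}{5 + x}$ ($w{\left(x \right)} = \frac{x - 7}{5 + x} = \frac{-7 + x}{5 + x}$)
$w{\left(0 \right)} X = \frac{-7 + 0}{5 + 0} \left(-1207\right) = \frac{1}{5} \left(-7\right) \left(-1207\right) = \left(- \frac{7}{5}\right) \left(-1207\right) = \frac{8449}{5}$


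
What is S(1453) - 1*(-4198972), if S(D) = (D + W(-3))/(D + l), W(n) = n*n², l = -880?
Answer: 2406012382/573 ≈ 4.1990e+6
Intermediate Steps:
W(n) = n³
S(D) = (-27 + D)/(-880 + D) (S(D) = (D + (-3)³)/(D - 880) = (D - 27)/(-880 + D) = (-27 + D)/(-880 + D))
S(1453) - 1*(-4198972) = (-27 + 1453)/(-880 + 1453) - 1*(-4198972) = 1426/573 + 4198972 = 2406012382/573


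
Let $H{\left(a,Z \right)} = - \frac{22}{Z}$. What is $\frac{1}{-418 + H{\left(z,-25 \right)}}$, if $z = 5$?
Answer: $- \frac{25}{10428} \approx -0.0023974$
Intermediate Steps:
$\frac{1}{-418 + H{\left(z,-25 \right)}} = \frac{1}{-418 - \frac{22}{-25}} = \frac{1}{-418 - - \frac{22}{25}} = \frac{1}{-418 + \frac{22}{25}} = \frac{1}{- \frac{10428}{25}} = - \frac{25}{10428}$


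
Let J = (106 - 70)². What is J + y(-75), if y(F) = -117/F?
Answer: 32439/25 ≈ 1297.6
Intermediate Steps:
J = 1296 (J = 36² = 1296)
J + y(-75) = 1296 - 117/(-75) = 1296 - 117*(-1/75) = 1296 + 39/25 = 32439/25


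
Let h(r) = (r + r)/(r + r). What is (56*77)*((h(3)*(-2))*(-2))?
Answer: 17248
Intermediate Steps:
h(r) = 1 (h(r) = (2*r)/((2*r)) = (2*r)*(1/(2*r)) = 1)
(56*77)*((h(3)*(-2))*(-2)) = (56*77)*((1*(-2))*(-2)) = 4312*(-2*(-2)) = 4312*4 = 17248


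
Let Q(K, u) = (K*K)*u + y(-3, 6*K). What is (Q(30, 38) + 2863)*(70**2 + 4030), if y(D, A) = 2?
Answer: 330990450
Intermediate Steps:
Q(K, u) = 2 + u*K**2 (Q(K, u) = (K*K)*u + 2 = K**2*u + 2 = u*K**2 + 2 = 2 + u*K**2)
(Q(30, 38) + 2863)*(70**2 + 4030) = ((2 + 38*30**2) + 2863)*(70**2 + 4030) = ((2 + 38*900) + 2863)*(4900 + 4030) = ((2 + 34200) + 2863)*8930 = (34202 + 2863)*8930 = 37065*8930 = 330990450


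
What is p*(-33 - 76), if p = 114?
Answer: -12426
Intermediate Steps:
p*(-33 - 76) = 114*(-33 - 76) = 114*(-109) = -12426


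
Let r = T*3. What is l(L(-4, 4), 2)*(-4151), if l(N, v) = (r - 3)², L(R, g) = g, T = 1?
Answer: 0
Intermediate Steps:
r = 3 (r = 1*3 = 3)
l(N, v) = 0 (l(N, v) = (3 - 3)² = 0² = 0)
l(L(-4, 4), 2)*(-4151) = 0*(-4151) = 0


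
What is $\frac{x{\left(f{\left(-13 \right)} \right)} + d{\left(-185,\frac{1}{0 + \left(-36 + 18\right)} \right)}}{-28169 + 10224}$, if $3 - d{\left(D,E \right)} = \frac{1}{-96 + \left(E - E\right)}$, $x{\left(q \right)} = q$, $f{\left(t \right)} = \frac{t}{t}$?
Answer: $- \frac{77}{344544} \approx -0.00022348$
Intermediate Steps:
$f{\left(t \right)} = 1$
$d{\left(D,E \right)} = \frac{289}{96}$ ($d{\left(D,E \right)} = 3 - \frac{1}{-96 + \left(E - E\right)} = 3 - \frac{1}{-96 + 0} = 3 - \frac{1}{-96} = 3 - - \frac{1}{96} = 3 + \frac{1}{96} = \frac{289}{96}$)
$\frac{x{\left(f{\left(-13 \right)} \right)} + d{\left(-185,\frac{1}{0 + \left(-36 + 18\right)} \right)}}{-28169 + 10224} = \frac{1 + \frac{289}{96}}{-28169 + 10224} = \frac{385}{96 \left(-17945\right)} = \frac{385}{96} \left(- \frac{1}{17945}\right) = - \frac{77}{344544}$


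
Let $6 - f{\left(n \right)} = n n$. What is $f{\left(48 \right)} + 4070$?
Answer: $1772$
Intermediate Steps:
$f{\left(n \right)} = 6 - n^{2}$ ($f{\left(n \right)} = 6 - n n = 6 - n^{2}$)
$f{\left(48 \right)} + 4070 = \left(6 - 48^{2}\right) + 4070 = \left(6 - 2304\right) + 4070 = -2298 + 4070 = 1772$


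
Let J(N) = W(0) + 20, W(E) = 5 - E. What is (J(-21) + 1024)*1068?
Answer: 1120332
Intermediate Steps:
J(N) = 25 (J(N) = (5 - 1*0) + 20 = (5 + 0) + 20 = 5 + 20 = 25)
(J(-21) + 1024)*1068 = (25 + 1024)*1068 = 1049*1068 = 1120332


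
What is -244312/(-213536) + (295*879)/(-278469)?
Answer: 527598577/2477631516 ≈ 0.21294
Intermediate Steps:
-244312/(-213536) + (295*879)/(-278469) = -244312*(-1/213536) + 259305*(-1/278469) = 30539/26692 - 86435/92823 = 527598577/2477631516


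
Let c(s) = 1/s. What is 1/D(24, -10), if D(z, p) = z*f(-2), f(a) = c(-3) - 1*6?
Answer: -1/152 ≈ -0.0065789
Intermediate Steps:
f(a) = -19/3 (f(a) = 1/(-3) - 1*6 = -⅓ - 6 = -19/3)
D(z, p) = -19*z/3 (D(z, p) = z*(-19/3) = -19*z/3)
1/D(24, -10) = 1/(-19/3*24) = 1/(-152) = -1/152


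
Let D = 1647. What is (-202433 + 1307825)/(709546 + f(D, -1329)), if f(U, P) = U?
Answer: 1105392/711193 ≈ 1.5543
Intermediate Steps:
(-202433 + 1307825)/(709546 + f(D, -1329)) = (-202433 + 1307825)/(709546 + 1647) = 1105392/711193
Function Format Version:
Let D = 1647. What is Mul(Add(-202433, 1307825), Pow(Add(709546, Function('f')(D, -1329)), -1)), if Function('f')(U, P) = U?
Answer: Rational(1105392, 711193) ≈ 1.5543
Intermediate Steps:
Mul(Add(-202433, 1307825), Pow(Add(709546, Function('f')(D, -1329)), -1)) = Mul(Add(-202433, 1307825), Pow(Add(709546, 1647), -1)) = Mul(1105392, Pow(711193, -1)) = Mul(1105392, Rational(1, 711193)) = Rational(1105392, 711193)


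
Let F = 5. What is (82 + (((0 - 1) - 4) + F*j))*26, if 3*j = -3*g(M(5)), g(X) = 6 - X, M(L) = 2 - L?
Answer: 832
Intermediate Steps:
j = -9 (j = (-3*(6 - (2 - 1*5)))/3 = (-3*(6 - (2 - 5)))/3 = (-3*(6 - 1*(-3)))/3 = (-3*(6 + 3))/3 = (-3*9)/3 = (⅓)*(-27) = -9)
(82 + (((0 - 1) - 4) + F*j))*26 = (82 + (((0 - 1) - 4) + 5*(-9)))*26 = (82 + ((-1 - 4) - 45))*26 = (82 + (-5 - 45))*26 = (82 - 50)*26 = 32*26 = 832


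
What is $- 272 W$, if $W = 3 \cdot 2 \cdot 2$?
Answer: $-3264$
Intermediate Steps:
$W = 12$ ($W = 6 \cdot 2 = 12$)
$- 272 W = \left(-272\right) 12 = -3264$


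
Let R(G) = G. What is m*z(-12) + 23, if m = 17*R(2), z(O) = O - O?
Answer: 23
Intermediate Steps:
z(O) = 0
m = 34 (m = 17*2 = 34)
m*z(-12) + 23 = 34*0 + 23 = 0 + 23 = 23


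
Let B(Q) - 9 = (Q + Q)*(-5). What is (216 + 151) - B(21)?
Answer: 568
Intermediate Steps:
B(Q) = 9 - 10*Q (B(Q) = 9 + (Q + Q)*(-5) = 9 + (2*Q)*(-5) = 9 - 10*Q)
(216 + 151) - B(21) = (216 + 151) - (9 - 10*21) = 367 - (9 - 210) = 367 - 1*(-201) = 367 + 201 = 568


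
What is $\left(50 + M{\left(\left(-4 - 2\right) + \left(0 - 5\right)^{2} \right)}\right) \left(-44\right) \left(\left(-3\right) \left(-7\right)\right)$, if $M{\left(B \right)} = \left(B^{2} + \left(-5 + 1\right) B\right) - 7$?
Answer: $-303072$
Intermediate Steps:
$M{\left(B \right)} = -7 + B^{2} - 4 B$ ($M{\left(B \right)} = \left(B^{2} - 4 B\right) - 7 = -7 + B^{2} - 4 B$)
$\left(50 + M{\left(\left(-4 - 2\right) + \left(0 - 5\right)^{2} \right)}\right) \left(-44\right) \left(\left(-3\right) \left(-7\right)\right) = \left(50 - \left(7 - \left(\left(-4 - 2\right) + \left(0 - 5\right)^{2}\right)^{2} + 4 \left(\left(-4 - 2\right) + \left(0 - 5\right)^{2}\right)\right)\right) \left(-44\right) \left(\left(-3\right) \left(-7\right)\right) = \left(50 - \left(7 - \left(-6 + \left(-5\right)^{2}\right)^{2} + 4 \left(-6 + \left(-5\right)^{2}\right)\right)\right) \left(-44\right) 21 = \left(50 - \left(7 - \left(-6 + 25\right)^{2} + 4 \left(-6 + 25\right)\right)\right) \left(-44\right) 21 = \left(50 - \left(83 - 361\right)\right) \left(-44\right) 21 = \left(50 - -278\right) \left(-44\right) 21 = \left(50 + 278\right) \left(-44\right) 21 = 328 \left(-44\right) 21 = \left(-14432\right) 21 = -303072$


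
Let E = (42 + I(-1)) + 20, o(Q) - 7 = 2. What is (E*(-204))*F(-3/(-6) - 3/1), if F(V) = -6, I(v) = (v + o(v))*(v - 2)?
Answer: 46512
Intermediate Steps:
o(Q) = 9 (o(Q) = 7 + 2 = 9)
I(v) = (-2 + v)*(9 + v) (I(v) = (v + 9)*(v - 2) = (9 + v)*(-2 + v) = (-2 + v)*(9 + v))
E = 38 (E = (42 + (-18 + (-1)**2 + 7*(-1))) + 20 = (42 + (-18 + 1 - 7)) + 20 = (42 - 24) + 20 = 18 + 20 = 38)
(E*(-204))*F(-3/(-6) - 3/1) = (38*(-204))*(-6) = -7752*(-6) = 46512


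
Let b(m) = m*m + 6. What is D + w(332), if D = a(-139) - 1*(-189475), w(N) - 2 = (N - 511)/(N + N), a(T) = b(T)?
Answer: 138645677/664 ≈ 2.0880e+5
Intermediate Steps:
b(m) = 6 + m² (b(m) = m² + 6 = 6 + m²)
a(T) = 6 + T²
w(N) = 2 + (-511 + N)/(2*N) (w(N) = 2 + (N - 511)/(N + N) = 2 + (-511 + N)/((2*N)) = 2 + (-511 + N)*(1/(2*N)) = 2 + (-511 + N)/(2*N))
D = 208802 (D = (6 + (-139)²) - 1*(-189475) = (6 + 19321) + 189475 = 19327 + 189475 = 208802)
D + w(332) = 208802 + (½)*(-511 + 5*332)/332 = 208802 + (½)*(1/332)*(-511 + 1660) = 208802 + (½)*(1/332)*1149 = 208802 + 1149/664 = 138645677/664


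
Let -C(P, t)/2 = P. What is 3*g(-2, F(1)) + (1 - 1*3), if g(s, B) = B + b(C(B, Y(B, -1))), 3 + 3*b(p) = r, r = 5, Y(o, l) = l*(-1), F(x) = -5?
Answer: -15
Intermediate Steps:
Y(o, l) = -l
C(P, t) = -2*P
b(p) = 2/3 (b(p) = -1 + (1/3)*5 = -1 + 5/3 = 2/3)
g(s, B) = 2/3 + B (g(s, B) = B + 2/3 = 2/3 + B)
3*g(-2, F(1)) + (1 - 1*3) = 3*(2/3 - 5) + (1 - 1*3) = 3*(-13/3) + (1 - 3) = -13 - 2 = -15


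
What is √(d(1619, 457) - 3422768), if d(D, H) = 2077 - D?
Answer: I*√3422310 ≈ 1849.9*I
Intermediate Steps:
√(d(1619, 457) - 3422768) = √((2077 - 1*1619) - 3422768) = √((2077 - 1619) - 3422768) = √(458 - 3422768) = √(-3422310) = I*√3422310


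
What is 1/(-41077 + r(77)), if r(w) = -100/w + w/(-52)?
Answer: -4004/164483437 ≈ -2.4343e-5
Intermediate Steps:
r(w) = -100/w - w/52 (r(w) = -100/w + w*(-1/52) = -100/w - w/52)
1/(-41077 + r(77)) = 1/(-41077 + (-100/77 - 1/52*77)) = 1/(-41077 + (-100*1/77 - 77/52)) = 1/(-41077 + (-100/77 - 77/52)) = 1/(-41077 - 11129/4004) = 1/(-164483437/4004) = -4004/164483437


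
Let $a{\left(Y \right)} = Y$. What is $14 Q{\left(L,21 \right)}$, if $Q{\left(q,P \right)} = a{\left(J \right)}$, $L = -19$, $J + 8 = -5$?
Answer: $-182$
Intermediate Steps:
$J = -13$ ($J = -8 - 5 = -13$)
$Q{\left(q,P \right)} = -13$
$14 Q{\left(L,21 \right)} = 14 \left(-13\right) = -182$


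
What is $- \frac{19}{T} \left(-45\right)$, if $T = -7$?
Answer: $- \frac{855}{7} \approx -122.14$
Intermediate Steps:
$- \frac{19}{T} \left(-45\right) = - \frac{19}{-7} \left(-45\right) = \left(-19\right) \left(- \frac{1}{7}\right) \left(-45\right) = \frac{19}{7} \left(-45\right) = - \frac{855}{7}$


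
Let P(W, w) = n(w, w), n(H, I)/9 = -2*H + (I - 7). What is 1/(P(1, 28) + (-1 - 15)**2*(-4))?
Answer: -1/1339 ≈ -0.00074683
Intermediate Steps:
n(H, I) = -63 - 18*H + 9*I (n(H, I) = 9*(-2*H + (I - 7)) = 9*(-2*H + (-7 + I)) = 9*(-7 + I - 2*H) = -63 - 18*H + 9*I)
P(W, w) = -63 - 9*w (P(W, w) = -63 - 18*w + 9*w = -63 - 9*w)
1/(P(1, 28) + (-1 - 15)**2*(-4)) = 1/((-63 - 9*28) + (-1 - 15)**2*(-4)) = 1/((-63 - 252) + (-16)**2*(-4)) = 1/(-315 + 256*(-4)) = 1/(-315 - 1024) = 1/(-1339) = -1/1339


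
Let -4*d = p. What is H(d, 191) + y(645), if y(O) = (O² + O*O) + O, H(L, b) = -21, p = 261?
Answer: 832674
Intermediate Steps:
d = -261/4 (d = -¼*261 = -261/4 ≈ -65.250)
y(O) = O + 2*O² (y(O) = (O² + O²) + O = 2*O² + O = O + 2*O²)
H(d, 191) + y(645) = -21 + 645*(1 + 2*645) = -21 + 645*(1 + 1290) = -21 + 645*1291 = -21 + 832695 = 832674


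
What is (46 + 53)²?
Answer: 9801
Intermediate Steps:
(46 + 53)² = 99² = 9801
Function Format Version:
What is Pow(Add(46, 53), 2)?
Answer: 9801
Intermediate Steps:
Pow(Add(46, 53), 2) = Pow(99, 2) = 9801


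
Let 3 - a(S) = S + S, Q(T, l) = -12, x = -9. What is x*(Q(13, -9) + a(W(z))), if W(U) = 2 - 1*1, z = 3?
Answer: 99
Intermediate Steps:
W(U) = 1 (W(U) = 2 - 1 = 1)
a(S) = 3 - 2*S (a(S) = 3 - (S + S) = 3 - 2*S)
x*(Q(13, -9) + a(W(z))) = -9*(-12 + (3 - 2*1)) = -9*(-12 + (3 - 2)) = -9*(-12 + 1) = -9*(-11) = 99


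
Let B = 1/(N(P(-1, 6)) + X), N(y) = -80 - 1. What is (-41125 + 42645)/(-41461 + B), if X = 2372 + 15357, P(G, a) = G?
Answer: -26824960/731703727 ≈ -0.036661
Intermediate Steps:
N(y) = -81
X = 17729
B = 1/17648 (B = 1/(-81 + 17729) = 1/17648 ≈ 5.6664e-5)
(-41125 + 42645)/(-41461 + B) = (-41125 + 42645)/(-41461 + 1/17648) = 1520/(-731703727/17648) = 1520*(-17648/731703727) = -26824960/731703727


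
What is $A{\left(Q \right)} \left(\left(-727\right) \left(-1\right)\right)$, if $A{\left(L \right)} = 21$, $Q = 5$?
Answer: $15267$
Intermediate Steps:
$A{\left(Q \right)} \left(\left(-727\right) \left(-1\right)\right) = 21 \left(\left(-727\right) \left(-1\right)\right) = 21 \cdot 727 = 15267$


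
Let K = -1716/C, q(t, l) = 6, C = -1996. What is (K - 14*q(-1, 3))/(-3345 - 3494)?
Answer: 41487/3412661 ≈ 0.012157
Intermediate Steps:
K = 429/499 (K = -1716/(-1996) = -1716*(-1/1996) = 429/499 ≈ 0.85972)
(K - 14*q(-1, 3))/(-3345 - 3494) = (429/499 - 14*6)/(-3345 - 3494) = (429/499 - 84)/(-6839) = -41487/499*(-1/6839) = 41487/3412661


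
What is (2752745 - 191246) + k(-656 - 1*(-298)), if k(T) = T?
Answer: 2561141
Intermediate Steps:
(2752745 - 191246) + k(-656 - 1*(-298)) = (2752745 - 191246) + (-656 - 1*(-298)) = 2561499 + (-656 + 298) = 2561499 - 358 = 2561141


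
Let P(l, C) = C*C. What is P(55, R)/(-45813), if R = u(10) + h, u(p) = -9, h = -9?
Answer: -108/15271 ≈ -0.0070722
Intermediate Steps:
R = -18 (R = -9 - 9 = -18)
P(l, C) = C²
P(55, R)/(-45813) = (-18)²/(-45813) = 324*(-1/45813) = -108/15271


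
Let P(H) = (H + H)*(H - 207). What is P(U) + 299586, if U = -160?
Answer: 417026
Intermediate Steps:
P(H) = 2*H*(-207 + H) (P(H) = (2*H)*(-207 + H) = 2*H*(-207 + H))
P(U) + 299586 = 2*(-160)*(-207 - 160) + 299586 = 2*(-160)*(-367) + 299586 = 117440 + 299586 = 417026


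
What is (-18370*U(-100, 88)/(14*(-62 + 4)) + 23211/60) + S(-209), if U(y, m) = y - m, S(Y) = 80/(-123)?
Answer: -1931079047/499380 ≈ -3867.0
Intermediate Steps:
S(Y) = -80/123 (S(Y) = 80*(-1/123) = -80/123)
(-18370*U(-100, 88)/(14*(-62 + 4)) + 23211/60) + S(-209) = (-18370*(-100 - 1*88)/(14*(-62 + 4)) + 23211/60) - 80/123 = (-18370/((-58*14)/(-100 - 88)) + 23211*(1/60)) - 80/123 = (-18370/((-812/(-188))) + 7737/20) - 80/123 = (-18370/((-812*(-1/188))) + 7737/20) - 80/123 = (-18370/203/47 + 7737/20) - 80/123 = (-18370*47/203 + 7737/20) - 80/123 = (-863390/203 + 7737/20) - 80/123 = -15697189/4060 - 80/123 = -1931079047/499380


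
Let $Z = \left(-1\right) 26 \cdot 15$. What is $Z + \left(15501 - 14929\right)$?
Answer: $182$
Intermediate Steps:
$Z = -390$ ($Z = \left(-26\right) 15 = -390$)
$Z + \left(15501 - 14929\right) = -390 + \left(15501 - 14929\right) = -390 + 572 = 182$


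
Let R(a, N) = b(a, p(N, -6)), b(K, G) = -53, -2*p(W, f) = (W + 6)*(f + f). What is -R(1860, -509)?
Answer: 53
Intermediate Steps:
p(W, f) = -f*(6 + W) (p(W, f) = -(W + 6)*(f + f)/2 = -(6 + W)*2*f/2 = -f*(6 + W))
R(a, N) = -53
-R(1860, -509) = -1*(-53) = 53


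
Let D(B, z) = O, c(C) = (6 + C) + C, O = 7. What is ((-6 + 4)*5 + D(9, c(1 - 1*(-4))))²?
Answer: 9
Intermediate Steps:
c(C) = 6 + 2*C
D(B, z) = 7
((-6 + 4)*5 + D(9, c(1 - 1*(-4))))² = ((-6 + 4)*5 + 7)² = (-2*5 + 7)² = (-10 + 7)² = (-3)² = 9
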